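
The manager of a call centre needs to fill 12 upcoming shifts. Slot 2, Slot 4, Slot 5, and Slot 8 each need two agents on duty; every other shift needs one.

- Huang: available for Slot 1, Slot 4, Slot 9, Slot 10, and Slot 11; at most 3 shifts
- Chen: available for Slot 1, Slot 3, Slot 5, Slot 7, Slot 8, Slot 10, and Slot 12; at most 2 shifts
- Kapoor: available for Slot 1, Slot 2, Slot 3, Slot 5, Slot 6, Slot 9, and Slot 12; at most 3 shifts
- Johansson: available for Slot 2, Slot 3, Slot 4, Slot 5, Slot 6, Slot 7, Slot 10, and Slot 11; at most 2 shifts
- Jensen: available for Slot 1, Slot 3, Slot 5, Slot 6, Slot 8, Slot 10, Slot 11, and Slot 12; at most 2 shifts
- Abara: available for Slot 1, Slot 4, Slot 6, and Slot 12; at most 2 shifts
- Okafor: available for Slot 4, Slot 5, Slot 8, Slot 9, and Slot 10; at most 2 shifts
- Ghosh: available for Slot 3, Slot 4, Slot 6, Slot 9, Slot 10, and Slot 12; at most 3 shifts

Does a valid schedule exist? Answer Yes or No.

Yes

Slot 2 can only be covered by Kapoor and Johansson, so that assignment is forced.
One valid schedule: Slot 1→Huang, Slot 2→Kapoor+Johansson, Slot 3→Kapoor, Slot 4→Abara+Ghosh, Slot 5→Johansson+Okafor, Slot 6→Kapoor, Slot 7→Chen, Slot 8→Chen+Jensen, Slot 9→Huang, Slot 10→Okafor, Slot 11→Huang, Slot 12→Jensen.
Loads: Huang 3/3, Chen 2/2, Kapoor 3/3, Johansson 2/2, Jensen 2/2, Abara 1/2, Okafor 2/2, Ghosh 1/3 — all within limits.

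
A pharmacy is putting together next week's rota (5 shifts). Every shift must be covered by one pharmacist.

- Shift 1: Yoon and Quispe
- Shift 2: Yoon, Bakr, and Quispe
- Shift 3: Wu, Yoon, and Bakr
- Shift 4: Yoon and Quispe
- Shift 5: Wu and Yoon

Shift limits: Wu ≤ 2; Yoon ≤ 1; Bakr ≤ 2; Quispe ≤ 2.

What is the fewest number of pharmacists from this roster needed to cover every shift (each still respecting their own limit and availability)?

5 slots to fill and no one can take more than 2, so at least ⌈5/2⌉ = 3 pharmacists are needed.
Wu, Yoon, and Quispe alone can cover everything: Shift 1→Yoon, Shift 2→Quispe, Shift 3→Wu, Shift 4→Quispe, Shift 5→Wu.

3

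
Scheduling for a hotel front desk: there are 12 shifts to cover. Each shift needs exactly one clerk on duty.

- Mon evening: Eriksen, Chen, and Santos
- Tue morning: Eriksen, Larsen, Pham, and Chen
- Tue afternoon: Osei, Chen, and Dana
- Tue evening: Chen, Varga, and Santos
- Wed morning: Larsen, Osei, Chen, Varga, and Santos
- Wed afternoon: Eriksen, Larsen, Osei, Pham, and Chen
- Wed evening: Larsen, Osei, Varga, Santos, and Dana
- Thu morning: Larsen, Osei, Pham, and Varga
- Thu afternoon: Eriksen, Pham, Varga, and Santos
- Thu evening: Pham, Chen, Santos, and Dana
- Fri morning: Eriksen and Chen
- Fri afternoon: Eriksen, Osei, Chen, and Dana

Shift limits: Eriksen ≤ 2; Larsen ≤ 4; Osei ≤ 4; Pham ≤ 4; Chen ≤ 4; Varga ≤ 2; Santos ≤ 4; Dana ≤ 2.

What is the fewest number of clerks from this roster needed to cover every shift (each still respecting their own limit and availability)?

3

12 slots to fill and no one can take more than 4, so at least ⌈12/4⌉ = 3 clerks are needed.
Larsen, Chen, and Santos alone can cover everything: Mon evening→Chen, Tue morning→Larsen, Tue afternoon→Chen, Tue evening→Santos, Wed morning→Santos, Wed afternoon→Larsen, Wed evening→Larsen, Thu morning→Larsen, Thu afternoon→Santos, Thu evening→Santos, Fri morning→Chen, Fri afternoon→Chen.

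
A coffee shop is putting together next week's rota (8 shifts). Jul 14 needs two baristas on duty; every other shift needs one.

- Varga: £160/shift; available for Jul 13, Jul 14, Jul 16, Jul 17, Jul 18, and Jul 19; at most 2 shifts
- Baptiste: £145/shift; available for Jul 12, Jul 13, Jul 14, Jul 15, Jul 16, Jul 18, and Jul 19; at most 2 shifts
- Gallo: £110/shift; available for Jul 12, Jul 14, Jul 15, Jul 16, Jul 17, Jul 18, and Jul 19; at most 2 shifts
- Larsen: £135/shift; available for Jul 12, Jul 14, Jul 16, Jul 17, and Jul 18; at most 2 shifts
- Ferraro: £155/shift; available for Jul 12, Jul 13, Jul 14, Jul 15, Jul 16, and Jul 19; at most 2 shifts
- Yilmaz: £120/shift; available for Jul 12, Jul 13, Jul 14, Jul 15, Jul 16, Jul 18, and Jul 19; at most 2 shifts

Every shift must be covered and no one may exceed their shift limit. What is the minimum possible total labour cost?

Picking the cheapest available barista for each shift independently would cost £1010, but that ignores the shift limits.
An optimal schedule: Jul 12→Yilmaz, Jul 13→Yilmaz, Jul 14→Baptiste+Ferraro, Jul 15→Gallo, Jul 16→Larsen, Jul 17→Gallo, Jul 18→Larsen, Jul 19→Baptiste.
Total: 120 + 120 + 145 + 155 + 110 + 135 + 110 + 135 + 145 = £1175.

£1175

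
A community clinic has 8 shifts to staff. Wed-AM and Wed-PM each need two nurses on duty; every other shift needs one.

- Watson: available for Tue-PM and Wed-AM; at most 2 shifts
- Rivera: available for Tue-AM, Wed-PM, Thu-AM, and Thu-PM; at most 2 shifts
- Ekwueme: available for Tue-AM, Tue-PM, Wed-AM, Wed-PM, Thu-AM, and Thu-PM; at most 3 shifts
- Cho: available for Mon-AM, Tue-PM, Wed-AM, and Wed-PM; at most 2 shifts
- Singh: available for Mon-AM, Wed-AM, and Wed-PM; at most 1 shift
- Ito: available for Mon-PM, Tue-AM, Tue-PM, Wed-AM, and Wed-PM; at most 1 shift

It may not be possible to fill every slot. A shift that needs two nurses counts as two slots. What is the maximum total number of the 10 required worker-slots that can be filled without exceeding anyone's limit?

10

Total capacity across all nurses is 2+2+3+2+1+1 = 11, and 10 slots are needed, so at most 10 can be filled.
An assignment achieving 10: Mon-AM→Cho, Mon-PM→Ito, Tue-AM→Ekwueme, Tue-PM→Watson, Wed-AM→Watson+Ekwueme, Wed-PM→Ekwueme+Cho, Thu-AM→Rivera, Thu-PM→Rivera.
Loads: Watson 2/2, Rivera 2/2, Ekwueme 3/3, Cho 2/2, Singh 0/1, Ito 1/1.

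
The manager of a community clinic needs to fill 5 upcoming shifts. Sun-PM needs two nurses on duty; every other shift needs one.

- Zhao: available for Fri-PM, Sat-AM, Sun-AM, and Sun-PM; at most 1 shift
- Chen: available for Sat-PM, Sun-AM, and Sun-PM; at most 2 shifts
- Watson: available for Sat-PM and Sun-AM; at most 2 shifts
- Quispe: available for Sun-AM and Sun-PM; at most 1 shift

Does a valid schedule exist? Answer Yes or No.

No

Total capacity is 6 and 6 slots are needed, so capacity alone doesn't rule it out.
Shifts {Fri-PM, Sat-AM} need 2 worker-slots in total, but the nurses available for any of those shifts (Zhao) can supply at most 1 among them. So no valid schedule exists.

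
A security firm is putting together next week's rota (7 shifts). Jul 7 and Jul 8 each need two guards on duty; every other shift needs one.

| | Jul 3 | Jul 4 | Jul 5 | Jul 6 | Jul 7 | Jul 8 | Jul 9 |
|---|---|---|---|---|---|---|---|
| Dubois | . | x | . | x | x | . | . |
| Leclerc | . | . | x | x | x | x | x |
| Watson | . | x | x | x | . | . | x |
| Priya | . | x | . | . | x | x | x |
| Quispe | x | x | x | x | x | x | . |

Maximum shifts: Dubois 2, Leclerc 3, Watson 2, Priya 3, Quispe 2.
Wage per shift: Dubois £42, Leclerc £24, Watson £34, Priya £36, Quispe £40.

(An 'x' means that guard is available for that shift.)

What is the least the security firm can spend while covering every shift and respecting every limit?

Jul 3 can only be covered by Quispe, so that assignment is forced.
Picking the cheapest available guard for each shift independently would cost £266, but that ignores the shift limits.
An optimal schedule: Jul 3→Quispe, Jul 4→Priya, Jul 5→Leclerc, Jul 6→Watson, Jul 7→Leclerc+Priya, Jul 8→Leclerc+Priya, Jul 9→Watson.
Total: 40 + 36 + 24 + 34 + 24 + 36 + 24 + 36 + 34 = £288.

£288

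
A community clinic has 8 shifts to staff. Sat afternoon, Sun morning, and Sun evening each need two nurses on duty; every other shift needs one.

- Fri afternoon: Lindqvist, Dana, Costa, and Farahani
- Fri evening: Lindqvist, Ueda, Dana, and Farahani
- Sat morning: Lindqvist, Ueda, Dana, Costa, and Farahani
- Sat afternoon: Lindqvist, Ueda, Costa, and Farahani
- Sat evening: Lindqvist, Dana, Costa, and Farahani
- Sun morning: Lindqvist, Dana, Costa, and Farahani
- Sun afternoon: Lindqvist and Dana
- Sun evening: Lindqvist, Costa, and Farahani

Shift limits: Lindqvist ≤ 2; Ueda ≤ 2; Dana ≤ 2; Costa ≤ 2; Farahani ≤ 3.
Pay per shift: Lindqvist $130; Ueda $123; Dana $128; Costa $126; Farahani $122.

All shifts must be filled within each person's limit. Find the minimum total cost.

$1380

Picking the cheapest available nurse for each shift independently would cost $1357, but that ignores the shift limits.
An optimal schedule: Fri afternoon→Dana, Fri evening→Ueda, Sat morning→Farahani, Sat afternoon→Ueda+Farahani, Sat evening→Dana, Sun morning→Costa+Farahani, Sun afternoon→Lindqvist, Sun evening→Lindqvist+Costa.
Total: 128 + 123 + 122 + 123 + 122 + 128 + 126 + 122 + 130 + 130 + 126 = $1380.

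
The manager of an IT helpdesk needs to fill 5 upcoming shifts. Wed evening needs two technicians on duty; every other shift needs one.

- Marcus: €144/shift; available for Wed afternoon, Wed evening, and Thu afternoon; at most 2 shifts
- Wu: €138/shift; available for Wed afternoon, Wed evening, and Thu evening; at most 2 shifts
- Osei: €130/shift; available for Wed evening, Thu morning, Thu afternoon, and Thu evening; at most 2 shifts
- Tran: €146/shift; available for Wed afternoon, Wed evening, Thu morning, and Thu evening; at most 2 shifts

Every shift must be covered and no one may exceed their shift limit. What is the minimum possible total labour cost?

€824

Picking the cheapest available technician for each shift independently would cost €796, but that ignores the shift limits.
An optimal schedule: Wed afternoon→Marcus, Wed evening→Wu+Osei, Thu morning→Osei, Thu afternoon→Marcus, Thu evening→Wu.
Total: 144 + 138 + 130 + 130 + 144 + 138 = €824.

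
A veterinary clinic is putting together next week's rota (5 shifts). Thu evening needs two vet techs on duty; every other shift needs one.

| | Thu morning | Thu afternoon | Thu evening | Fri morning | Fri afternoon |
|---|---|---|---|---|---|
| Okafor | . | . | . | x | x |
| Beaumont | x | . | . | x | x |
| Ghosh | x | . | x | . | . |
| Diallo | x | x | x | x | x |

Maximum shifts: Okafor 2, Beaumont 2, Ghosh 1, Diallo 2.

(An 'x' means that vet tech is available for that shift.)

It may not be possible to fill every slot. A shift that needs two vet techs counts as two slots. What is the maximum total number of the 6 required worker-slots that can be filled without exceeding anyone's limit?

Total capacity across all vet techs is 2+2+1+2 = 7, and 6 slots are needed, so at most 6 can be filled.
An assignment achieving 6: Thu morning→Beaumont, Thu afternoon→Diallo, Thu evening→Ghosh+Diallo, Fri morning→Okafor, Fri afternoon→Okafor.
Loads: Okafor 2/2, Beaumont 1/2, Ghosh 1/1, Diallo 2/2.

6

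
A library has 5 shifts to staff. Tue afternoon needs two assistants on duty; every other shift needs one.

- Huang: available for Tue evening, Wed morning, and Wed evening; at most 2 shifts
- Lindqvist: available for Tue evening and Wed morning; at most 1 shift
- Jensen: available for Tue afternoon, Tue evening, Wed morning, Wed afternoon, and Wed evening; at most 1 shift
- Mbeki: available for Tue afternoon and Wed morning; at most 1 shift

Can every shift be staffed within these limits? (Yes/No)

No

Shifts {Tue afternoon, Wed afternoon} need 3 worker-slots in total, but the assistants available for any of those shifts (Jensen and Mbeki) can supply at most 2 among them. So no valid schedule exists.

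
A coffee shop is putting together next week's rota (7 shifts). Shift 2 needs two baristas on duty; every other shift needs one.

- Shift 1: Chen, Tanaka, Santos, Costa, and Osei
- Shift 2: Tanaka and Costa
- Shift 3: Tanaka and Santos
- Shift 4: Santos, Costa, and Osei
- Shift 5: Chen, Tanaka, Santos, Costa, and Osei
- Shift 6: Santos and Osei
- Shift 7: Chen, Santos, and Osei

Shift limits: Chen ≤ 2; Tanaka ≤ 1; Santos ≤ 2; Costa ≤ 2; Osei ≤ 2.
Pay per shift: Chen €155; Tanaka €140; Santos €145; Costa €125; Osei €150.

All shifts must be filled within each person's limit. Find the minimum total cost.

Shift 2 can only be covered by Tanaka and Costa, so that assignment is forced.
Picking the cheapest available barista for each shift independently would cost €1070, but that ignores the shift limits.
An optimal schedule: Shift 1→Osei, Shift 2→Costa+Tanaka, Shift 3→Santos, Shift 4→Costa, Shift 5→Chen, Shift 6→Santos, Shift 7→Osei.
Total: 150 + 125 + 140 + 145 + 125 + 155 + 145 + 150 = €1135.

€1135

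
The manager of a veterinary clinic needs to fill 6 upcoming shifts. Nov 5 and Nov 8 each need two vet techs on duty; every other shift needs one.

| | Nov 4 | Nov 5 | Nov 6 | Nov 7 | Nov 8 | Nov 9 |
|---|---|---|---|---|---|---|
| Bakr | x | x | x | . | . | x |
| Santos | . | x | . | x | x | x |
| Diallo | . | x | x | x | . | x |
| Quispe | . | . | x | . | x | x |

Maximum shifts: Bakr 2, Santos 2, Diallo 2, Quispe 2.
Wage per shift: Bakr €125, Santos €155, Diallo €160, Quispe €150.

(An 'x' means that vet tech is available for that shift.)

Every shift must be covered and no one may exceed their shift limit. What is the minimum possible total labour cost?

Nov 4 can only be covered by Bakr, so that assignment is forced.
Nov 8 can only be covered by Santos and Quispe, so that assignment is forced.
Picking the cheapest available vet tech for each shift independently would cost €1115, but that ignores the shift limits.
An optimal schedule: Nov 4→Bakr, Nov 5→Bakr+Diallo, Nov 6→Diallo, Nov 7→Santos, Nov 8→Santos+Quispe, Nov 9→Quispe.
Total: 125 + 125 + 160 + 160 + 155 + 155 + 150 + 150 = €1180.

€1180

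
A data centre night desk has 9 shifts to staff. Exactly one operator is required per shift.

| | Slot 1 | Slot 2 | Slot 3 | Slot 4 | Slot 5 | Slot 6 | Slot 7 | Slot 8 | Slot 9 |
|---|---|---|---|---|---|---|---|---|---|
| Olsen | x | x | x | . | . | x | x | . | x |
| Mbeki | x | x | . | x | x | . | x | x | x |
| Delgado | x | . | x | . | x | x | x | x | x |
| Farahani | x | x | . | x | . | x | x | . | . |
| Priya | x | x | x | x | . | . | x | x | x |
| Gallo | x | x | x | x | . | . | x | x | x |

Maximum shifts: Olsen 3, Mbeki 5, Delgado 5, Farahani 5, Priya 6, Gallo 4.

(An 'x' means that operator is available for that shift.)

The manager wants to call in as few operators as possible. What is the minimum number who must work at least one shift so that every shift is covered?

9 slots to fill and no one can take more than 6, so at least ⌈9/6⌉ = 2 operators are needed.
Mbeki and Delgado alone can cover everything: Slot 1→Mbeki, Slot 2→Mbeki, Slot 3→Delgado, Slot 4→Mbeki, Slot 5→Mbeki, Slot 6→Delgado, Slot 7→Mbeki, Slot 8→Delgado, Slot 9→Delgado.

2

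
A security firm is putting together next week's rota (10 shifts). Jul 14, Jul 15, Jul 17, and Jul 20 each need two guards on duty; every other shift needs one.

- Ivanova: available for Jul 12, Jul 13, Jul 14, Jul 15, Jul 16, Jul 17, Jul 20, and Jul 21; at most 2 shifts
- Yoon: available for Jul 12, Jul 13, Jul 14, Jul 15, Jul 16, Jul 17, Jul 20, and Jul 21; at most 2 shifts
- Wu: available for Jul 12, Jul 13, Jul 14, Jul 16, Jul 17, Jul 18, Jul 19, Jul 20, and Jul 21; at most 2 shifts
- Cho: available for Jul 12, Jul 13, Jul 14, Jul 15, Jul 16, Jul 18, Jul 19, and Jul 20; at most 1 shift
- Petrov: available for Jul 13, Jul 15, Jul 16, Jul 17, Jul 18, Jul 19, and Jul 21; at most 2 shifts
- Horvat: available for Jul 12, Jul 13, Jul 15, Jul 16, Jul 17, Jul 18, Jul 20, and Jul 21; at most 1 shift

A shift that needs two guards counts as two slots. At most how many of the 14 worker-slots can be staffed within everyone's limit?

Total capacity across all guards is 2+2+2+1+2+1 = 10, and 14 slots are needed, so at most 10 can be filled.
An assignment achieving 10: Jul 12→Ivanova, Jul 14→Ivanova+Yoon, Jul 15→Yoon+Cho, Jul 17→Petrov+Horvat, Jul 18→Wu, Jul 19→Wu, Jul 21→Petrov.
Loads: Ivanova 2/2, Yoon 2/2, Wu 2/2, Cho 1/1, Petrov 2/2, Horvat 1/1.

10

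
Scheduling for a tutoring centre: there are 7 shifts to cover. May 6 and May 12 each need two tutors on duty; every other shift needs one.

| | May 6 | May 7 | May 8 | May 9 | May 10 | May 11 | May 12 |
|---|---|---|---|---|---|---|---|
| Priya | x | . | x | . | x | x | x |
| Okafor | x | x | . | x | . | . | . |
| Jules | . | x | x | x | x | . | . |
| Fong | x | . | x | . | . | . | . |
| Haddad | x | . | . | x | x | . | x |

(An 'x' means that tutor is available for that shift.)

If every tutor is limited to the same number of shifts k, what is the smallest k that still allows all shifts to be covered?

With 5 tutors and 9 worker-slots to fill, someone must work at least ⌈9/5⌉ = 2 shifts, so k ≥ 2.
k = 2 works: May 6→Fong+Haddad, May 7→Okafor, May 8→Jules, May 9→Okafor, May 10→Jules, May 11→Priya, May 12→Priya+Haddad.
Loads: Priya 2, Okafor 2, Jules 2, Fong 1, Haddad 2 — all ≤ 2.

2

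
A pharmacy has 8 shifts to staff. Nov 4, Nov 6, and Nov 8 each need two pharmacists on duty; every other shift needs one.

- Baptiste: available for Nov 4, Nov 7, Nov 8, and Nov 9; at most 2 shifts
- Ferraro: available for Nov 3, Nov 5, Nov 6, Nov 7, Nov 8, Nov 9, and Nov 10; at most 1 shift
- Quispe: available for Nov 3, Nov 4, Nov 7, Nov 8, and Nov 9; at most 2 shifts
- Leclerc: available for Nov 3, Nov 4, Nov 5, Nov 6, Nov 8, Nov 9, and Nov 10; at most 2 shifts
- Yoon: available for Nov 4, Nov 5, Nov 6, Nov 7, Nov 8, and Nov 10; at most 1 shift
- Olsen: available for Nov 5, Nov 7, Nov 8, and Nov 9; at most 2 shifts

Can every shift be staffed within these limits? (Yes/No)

Total capacity is 2+1+2+2+1+2 = 10 but 11 worker-slots are needed — infeasible.

No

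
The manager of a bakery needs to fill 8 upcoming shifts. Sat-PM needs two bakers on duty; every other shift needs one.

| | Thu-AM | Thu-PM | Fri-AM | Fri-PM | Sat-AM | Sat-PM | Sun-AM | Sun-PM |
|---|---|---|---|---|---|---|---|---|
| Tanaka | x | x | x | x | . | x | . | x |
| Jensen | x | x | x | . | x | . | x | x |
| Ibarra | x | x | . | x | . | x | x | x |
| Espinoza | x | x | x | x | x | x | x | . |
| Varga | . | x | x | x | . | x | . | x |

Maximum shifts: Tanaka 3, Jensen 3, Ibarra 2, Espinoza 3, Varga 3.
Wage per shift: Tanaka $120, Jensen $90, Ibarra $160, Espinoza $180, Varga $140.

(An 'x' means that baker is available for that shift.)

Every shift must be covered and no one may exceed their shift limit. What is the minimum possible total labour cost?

$1050

Picking the cheapest available baker for each shift independently would cost $920, but that ignores the shift limits.
An optimal schedule: Thu-AM→Jensen, Thu-PM→Varga, Fri-AM→Tanaka, Fri-PM→Tanaka, Sat-AM→Jensen, Sat-PM→Tanaka+Varga, Sun-AM→Jensen, Sun-PM→Varga.
Total: 90 + 140 + 120 + 120 + 90 + 120 + 140 + 90 + 140 = $1050.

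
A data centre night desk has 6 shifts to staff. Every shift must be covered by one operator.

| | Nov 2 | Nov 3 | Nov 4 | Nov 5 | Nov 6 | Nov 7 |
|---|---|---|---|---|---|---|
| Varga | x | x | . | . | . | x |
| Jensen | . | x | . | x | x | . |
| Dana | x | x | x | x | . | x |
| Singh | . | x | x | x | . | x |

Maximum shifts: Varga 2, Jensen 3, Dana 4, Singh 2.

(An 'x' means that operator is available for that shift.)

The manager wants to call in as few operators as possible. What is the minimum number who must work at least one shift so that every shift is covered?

6 slots to fill and no one can take more than 4, so at least ⌈6/4⌉ = 2 operators are needed.
Jensen and Dana alone can cover everything: Nov 2→Dana, Nov 3→Jensen, Nov 4→Dana, Nov 5→Jensen, Nov 6→Jensen, Nov 7→Dana.

2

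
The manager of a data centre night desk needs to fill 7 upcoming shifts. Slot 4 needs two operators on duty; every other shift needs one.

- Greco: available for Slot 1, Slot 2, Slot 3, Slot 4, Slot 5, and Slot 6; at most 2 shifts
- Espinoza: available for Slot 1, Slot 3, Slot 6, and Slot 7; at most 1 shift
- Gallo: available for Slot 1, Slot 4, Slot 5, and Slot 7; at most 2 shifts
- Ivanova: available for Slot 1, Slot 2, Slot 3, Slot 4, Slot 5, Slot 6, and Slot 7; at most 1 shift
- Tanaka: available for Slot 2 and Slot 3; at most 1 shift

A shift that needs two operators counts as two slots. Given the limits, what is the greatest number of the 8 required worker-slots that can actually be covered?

Total capacity across all operators is 2+1+2+1+1 = 7, and 8 slots are needed, so at most 7 can be filled.
An assignment achieving 7: Slot 2→Greco, Slot 3→Tanaka, Slot 4→Greco+Gallo, Slot 5→Gallo, Slot 6→Espinoza, Slot 7→Ivanova.
Loads: Greco 2/2, Espinoza 1/1, Gallo 2/2, Ivanova 1/1, Tanaka 1/1.

7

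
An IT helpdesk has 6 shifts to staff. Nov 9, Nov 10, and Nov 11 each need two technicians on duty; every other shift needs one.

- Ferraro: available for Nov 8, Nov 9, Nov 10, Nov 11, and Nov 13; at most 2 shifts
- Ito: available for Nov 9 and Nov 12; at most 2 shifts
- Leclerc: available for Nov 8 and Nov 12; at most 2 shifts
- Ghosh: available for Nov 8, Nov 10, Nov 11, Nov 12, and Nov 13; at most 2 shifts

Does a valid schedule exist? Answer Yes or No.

Shifts {Nov 9, Nov 10, Nov 11} need 6 worker-slots in total, but the technicians available for any of those shifts (Ferraro, Ito, and Ghosh) can supply at most 5 among them. So no valid schedule exists.

No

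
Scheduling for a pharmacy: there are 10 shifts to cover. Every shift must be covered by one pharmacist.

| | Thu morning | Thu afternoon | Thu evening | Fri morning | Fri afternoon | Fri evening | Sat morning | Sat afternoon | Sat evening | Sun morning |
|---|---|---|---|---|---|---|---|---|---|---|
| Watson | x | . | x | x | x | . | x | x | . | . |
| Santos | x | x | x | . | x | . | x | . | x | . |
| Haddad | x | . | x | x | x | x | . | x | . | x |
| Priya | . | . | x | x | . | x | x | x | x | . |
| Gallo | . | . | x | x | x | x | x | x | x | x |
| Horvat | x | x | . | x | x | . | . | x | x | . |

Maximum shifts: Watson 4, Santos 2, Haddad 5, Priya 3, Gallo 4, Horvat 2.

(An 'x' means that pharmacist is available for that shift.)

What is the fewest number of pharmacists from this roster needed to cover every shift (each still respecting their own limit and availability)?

10 slots to fill and no one can take more than 5, so at least ⌈10/5⌉ = 2 pharmacists are needed.
Any 2 pharmacists together have capacity at most 5+4 = 9 < 10 slots, so 2 can never suffice.
Watson, Santos, and Haddad alone can cover everything: Thu morning→Watson, Thu afternoon→Santos, Thu evening→Haddad, Fri morning→Watson, Fri afternoon→Haddad, Fri evening→Haddad, Sat morning→Watson, Sat afternoon→Watson, Sat evening→Santos, Sun morning→Haddad.

3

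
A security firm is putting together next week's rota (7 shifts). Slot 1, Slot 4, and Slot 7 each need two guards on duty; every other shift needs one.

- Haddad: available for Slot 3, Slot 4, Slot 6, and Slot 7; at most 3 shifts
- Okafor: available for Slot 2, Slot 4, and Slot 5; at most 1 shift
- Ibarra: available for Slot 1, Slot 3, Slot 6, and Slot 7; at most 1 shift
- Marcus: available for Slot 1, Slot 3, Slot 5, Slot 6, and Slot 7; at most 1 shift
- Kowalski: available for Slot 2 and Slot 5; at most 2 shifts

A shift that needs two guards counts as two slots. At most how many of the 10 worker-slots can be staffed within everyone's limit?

8

Total capacity across all guards is 3+1+1+1+2 = 8, and 10 slots are needed, so at most 8 can be filled.
An assignment achieving 8: Slot 1→Ibarra+Marcus, Slot 2→Kowalski, Slot 3→Haddad, Slot 4→Haddad+Okafor, Slot 5→Kowalski, Slot 6→Haddad.
Loads: Haddad 3/3, Okafor 1/1, Ibarra 1/1, Marcus 1/1, Kowalski 2/2.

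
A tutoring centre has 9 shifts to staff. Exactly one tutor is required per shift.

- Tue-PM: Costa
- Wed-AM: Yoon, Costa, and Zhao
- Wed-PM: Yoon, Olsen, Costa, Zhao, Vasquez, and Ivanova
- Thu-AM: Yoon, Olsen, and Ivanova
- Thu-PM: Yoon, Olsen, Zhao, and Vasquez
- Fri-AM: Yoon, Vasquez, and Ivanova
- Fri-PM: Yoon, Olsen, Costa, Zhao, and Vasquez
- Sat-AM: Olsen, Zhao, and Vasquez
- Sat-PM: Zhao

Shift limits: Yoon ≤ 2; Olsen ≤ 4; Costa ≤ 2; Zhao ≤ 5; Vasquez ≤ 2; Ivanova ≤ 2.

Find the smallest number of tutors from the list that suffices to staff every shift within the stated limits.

9 slots to fill and no one can take more than 5, so at least ⌈9/5⌉ = 2 tutors are needed.
Shifts {Tue-PM, Thu-AM, Sat-PM} need 3 slots, but among the tutors available for them (Yoon, Olsen, Costa, Zhao, and Ivanova) any 2 together supply at most 2. So 2 tutors are not enough.
Yoon, Costa, and Zhao alone can cover everything: Tue-PM→Costa, Wed-AM→Costa, Wed-PM→Zhao, Thu-AM→Yoon, Thu-PM→Zhao, Fri-AM→Yoon, Fri-PM→Zhao, Sat-AM→Zhao, Sat-PM→Zhao.

3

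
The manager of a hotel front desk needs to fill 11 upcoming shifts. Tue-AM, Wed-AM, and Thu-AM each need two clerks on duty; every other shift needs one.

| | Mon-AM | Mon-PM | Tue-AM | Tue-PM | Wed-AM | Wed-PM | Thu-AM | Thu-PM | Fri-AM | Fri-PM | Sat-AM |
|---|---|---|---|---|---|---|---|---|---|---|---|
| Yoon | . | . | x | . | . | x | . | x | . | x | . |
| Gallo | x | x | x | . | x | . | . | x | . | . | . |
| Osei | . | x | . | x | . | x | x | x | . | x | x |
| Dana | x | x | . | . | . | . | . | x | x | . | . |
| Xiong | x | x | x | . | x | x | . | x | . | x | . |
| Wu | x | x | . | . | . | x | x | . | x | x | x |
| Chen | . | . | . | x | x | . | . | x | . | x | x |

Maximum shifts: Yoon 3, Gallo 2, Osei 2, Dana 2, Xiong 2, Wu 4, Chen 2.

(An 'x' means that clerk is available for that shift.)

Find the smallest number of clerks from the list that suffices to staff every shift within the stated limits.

14 slots to fill and no one can take more than 4, so at least ⌈14/4⌉ = 4 clerks are needed.
Any 5 clerks together have capacity at most 4+3+2+2+2 = 13 < 14 slots, so 5 can never suffice.
Yoon, Gallo, Osei, Dana, Xiong, and Wu alone can cover everything: Mon-AM→Dana, Mon-PM→Wu, Tue-AM→Yoon+Gallo, Tue-PM→Osei, Wed-AM→Gallo+Xiong, Wed-PM→Yoon, Thu-AM→Osei+Wu, Thu-PM→Xiong, Fri-AM→Dana, Fri-PM→Yoon, Sat-AM→Wu.

6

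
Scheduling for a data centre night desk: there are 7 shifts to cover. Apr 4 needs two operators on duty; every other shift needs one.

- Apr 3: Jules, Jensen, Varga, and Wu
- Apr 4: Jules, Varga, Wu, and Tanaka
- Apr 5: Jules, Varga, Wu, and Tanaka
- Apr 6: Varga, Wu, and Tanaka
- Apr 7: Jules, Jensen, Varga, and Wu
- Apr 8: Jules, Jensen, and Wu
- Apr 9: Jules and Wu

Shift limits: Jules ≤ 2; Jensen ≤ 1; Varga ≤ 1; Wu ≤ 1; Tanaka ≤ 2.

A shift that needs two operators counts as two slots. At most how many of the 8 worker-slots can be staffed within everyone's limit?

Total capacity across all operators is 2+1+1+1+2 = 7, and 8 slots are needed, so at most 7 can be filled.
An assignment achieving 7: Apr 3→Jensen, Apr 4→Wu+Tanaka, Apr 5→Tanaka, Apr 6→Varga, Apr 8→Jules, Apr 9→Jules.
Loads: Jules 2/2, Jensen 1/1, Varga 1/1, Wu 1/1, Tanaka 2/2.

7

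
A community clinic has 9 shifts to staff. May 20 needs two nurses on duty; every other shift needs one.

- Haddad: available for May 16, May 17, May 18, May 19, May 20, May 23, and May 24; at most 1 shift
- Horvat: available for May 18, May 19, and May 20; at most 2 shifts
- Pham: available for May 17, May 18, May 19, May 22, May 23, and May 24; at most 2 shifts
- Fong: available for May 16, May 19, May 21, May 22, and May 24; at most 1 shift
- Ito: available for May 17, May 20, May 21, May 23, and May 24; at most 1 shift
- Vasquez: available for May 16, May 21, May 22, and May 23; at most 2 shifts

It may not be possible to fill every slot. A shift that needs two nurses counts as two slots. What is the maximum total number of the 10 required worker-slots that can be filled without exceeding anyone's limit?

9

Total capacity across all nurses is 1+2+2+1+1+2 = 9, and 10 slots are needed, so at most 9 can be filled.
An assignment achieving 9: May 16→Haddad, May 17→Pham, May 18→Horvat, May 19→Pham, May 20→Horvat+Ito, May 21→Fong, May 22→Vasquez, May 23→Vasquez.
Loads: Haddad 1/1, Horvat 2/2, Pham 2/2, Fong 1/1, Ito 1/1, Vasquez 2/2.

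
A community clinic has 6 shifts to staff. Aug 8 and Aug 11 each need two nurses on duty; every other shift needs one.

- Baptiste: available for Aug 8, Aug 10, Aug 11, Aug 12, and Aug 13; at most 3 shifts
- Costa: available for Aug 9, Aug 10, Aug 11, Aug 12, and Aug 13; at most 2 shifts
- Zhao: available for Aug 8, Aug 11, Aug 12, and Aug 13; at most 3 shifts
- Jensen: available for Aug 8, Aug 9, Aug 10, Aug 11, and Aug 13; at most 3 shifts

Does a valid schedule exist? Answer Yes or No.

One valid schedule: Aug 8→Baptiste+Zhao, Aug 9→Costa, Aug 10→Baptiste, Aug 11→Zhao+Jensen, Aug 12→Baptiste, Aug 13→Costa.
Loads: Baptiste 3/3, Costa 2/2, Zhao 2/3, Jensen 1/3 — all within limits.

Yes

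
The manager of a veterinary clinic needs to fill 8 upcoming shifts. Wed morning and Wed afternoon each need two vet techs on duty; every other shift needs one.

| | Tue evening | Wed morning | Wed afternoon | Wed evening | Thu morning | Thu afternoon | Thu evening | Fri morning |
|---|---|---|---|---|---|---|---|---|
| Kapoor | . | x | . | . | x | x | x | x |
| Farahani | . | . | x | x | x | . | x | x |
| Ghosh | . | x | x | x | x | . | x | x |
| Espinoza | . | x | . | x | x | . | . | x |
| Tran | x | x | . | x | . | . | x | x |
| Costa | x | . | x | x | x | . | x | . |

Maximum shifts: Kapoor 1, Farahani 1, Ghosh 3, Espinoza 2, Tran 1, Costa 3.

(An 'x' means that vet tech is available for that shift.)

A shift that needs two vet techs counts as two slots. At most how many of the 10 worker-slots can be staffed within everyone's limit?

10

Total capacity across all vet techs is 1+1+3+2+1+3 = 11, and 10 slots are needed, so at most 10 can be filled.
An assignment achieving 10: Tue evening→Tran, Wed morning→Ghosh+Espinoza, Wed afternoon→Farahani+Ghosh, Wed evening→Ghosh, Thu morning→Costa, Thu afternoon→Kapoor, Thu evening→Costa, Fri morning→Espinoza.
Loads: Kapoor 1/1, Farahani 1/1, Ghosh 3/3, Espinoza 2/2, Tran 1/1, Costa 2/3.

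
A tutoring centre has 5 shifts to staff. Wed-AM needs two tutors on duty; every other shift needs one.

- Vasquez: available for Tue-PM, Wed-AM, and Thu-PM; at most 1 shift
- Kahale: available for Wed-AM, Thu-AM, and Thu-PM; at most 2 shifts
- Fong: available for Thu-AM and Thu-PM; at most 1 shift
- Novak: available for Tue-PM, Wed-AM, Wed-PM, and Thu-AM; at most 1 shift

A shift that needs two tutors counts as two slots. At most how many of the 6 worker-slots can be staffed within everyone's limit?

5

Total capacity across all tutors is 1+2+1+1 = 5, and 6 slots are needed, so at most 5 can be filled.
An assignment achieving 5: Tue-PM→Vasquez, Wed-AM→Kahale, Wed-PM→Novak, Thu-AM→Kahale, Thu-PM→Fong.
Loads: Vasquez 1/1, Kahale 2/2, Fong 1/1, Novak 1/1.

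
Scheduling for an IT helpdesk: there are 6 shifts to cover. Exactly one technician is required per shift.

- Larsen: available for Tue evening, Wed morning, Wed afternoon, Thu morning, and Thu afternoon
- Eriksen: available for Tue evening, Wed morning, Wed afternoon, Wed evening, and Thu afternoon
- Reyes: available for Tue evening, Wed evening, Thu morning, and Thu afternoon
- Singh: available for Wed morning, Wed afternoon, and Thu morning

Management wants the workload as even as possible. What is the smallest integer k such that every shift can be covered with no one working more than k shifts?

2

With 4 technicians and 6 worker-slots to fill, someone must work at least ⌈6/4⌉ = 2 shifts, so k ≥ 2.
k = 2 works: Tue evening→Larsen, Wed morning→Larsen, Wed afternoon→Eriksen, Wed evening→Eriksen, Thu morning→Reyes, Thu afternoon→Reyes.
Loads: Larsen 2, Eriksen 2, Reyes 2, Singh 0 — all ≤ 2.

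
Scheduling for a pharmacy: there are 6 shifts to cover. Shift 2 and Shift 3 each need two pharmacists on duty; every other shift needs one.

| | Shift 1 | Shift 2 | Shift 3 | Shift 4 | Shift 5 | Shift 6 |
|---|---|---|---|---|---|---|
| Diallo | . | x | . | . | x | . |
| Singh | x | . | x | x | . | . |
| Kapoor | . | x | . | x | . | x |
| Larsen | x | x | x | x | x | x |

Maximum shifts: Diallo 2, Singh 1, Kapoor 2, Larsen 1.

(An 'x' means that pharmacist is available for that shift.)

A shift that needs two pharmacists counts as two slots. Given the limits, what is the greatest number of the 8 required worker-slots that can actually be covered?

6

Total capacity across all pharmacists is 2+1+2+1 = 6, and 8 slots are needed, so at most 6 can be filled.
An assignment achieving 6: Shift 1→Singh, Shift 2→Diallo+Kapoor, Shift 3→Larsen, Shift 5→Diallo, Shift 6→Kapoor.
Loads: Diallo 2/2, Singh 1/1, Kapoor 2/2, Larsen 1/1.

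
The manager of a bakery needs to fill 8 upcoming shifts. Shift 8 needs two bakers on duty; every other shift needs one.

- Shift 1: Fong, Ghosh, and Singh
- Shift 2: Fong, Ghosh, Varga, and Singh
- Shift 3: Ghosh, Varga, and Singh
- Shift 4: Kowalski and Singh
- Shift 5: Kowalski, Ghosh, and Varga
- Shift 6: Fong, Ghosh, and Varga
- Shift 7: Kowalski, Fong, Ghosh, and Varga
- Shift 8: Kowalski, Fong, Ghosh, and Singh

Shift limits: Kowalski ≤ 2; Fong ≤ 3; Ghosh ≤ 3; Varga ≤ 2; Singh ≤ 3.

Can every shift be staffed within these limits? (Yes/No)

Yes

One valid schedule: Shift 1→Fong, Shift 2→Fong, Shift 3→Ghosh, Shift 4→Kowalski, Shift 5→Kowalski, Shift 6→Fong, Shift 7→Ghosh, Shift 8→Ghosh+Singh.
Loads: Kowalski 2/2, Fong 3/3, Ghosh 3/3, Varga 0/2, Singh 1/3 — all within limits.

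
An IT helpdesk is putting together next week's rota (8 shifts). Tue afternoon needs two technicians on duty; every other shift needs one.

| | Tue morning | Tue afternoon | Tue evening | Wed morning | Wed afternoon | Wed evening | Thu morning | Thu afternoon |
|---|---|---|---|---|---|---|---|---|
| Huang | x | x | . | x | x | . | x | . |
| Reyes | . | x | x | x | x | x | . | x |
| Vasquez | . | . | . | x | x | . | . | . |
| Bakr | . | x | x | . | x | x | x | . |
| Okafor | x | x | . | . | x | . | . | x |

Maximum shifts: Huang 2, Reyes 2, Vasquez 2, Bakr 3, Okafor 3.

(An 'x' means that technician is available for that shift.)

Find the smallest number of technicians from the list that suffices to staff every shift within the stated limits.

9 slots to fill and no one can take more than 3, so at least ⌈9/3⌉ = 3 technicians are needed.
Any 3 technicians together have capacity at most 3+3+2 = 8 < 9 slots, so 3 can never suffice.
Huang, Reyes, Vasquez, and Bakr alone can cover everything: Tue morning→Huang, Tue afternoon→Huang+Bakr, Tue evening→Reyes, Wed morning→Vasquez, Wed afternoon→Vasquez, Wed evening→Bakr, Thu morning→Bakr, Thu afternoon→Reyes.

4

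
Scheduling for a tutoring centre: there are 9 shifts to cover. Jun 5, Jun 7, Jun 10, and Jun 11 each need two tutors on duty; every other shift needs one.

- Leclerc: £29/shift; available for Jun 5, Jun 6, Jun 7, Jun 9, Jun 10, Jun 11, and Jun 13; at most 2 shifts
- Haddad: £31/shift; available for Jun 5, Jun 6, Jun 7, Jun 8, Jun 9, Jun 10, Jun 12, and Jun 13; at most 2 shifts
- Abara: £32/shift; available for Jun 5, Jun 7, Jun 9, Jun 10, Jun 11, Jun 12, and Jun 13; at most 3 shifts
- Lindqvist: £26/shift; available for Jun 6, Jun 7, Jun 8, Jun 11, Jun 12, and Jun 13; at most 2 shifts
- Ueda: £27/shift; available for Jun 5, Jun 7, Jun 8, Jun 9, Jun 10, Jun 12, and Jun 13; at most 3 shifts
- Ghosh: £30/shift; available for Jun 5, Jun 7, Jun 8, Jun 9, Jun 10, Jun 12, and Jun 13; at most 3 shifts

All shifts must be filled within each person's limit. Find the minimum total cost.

£375

Picking the cheapest available tutor for each shift independently would cost £351, but that ignores the shift limits.
An optimal schedule: Jun 5→Ghosh+Haddad, Jun 6→Lindqvist, Jun 7→Ghosh+Abara, Jun 8→Ueda, Jun 9→Ueda, Jun 10→Ghosh+Haddad, Jun 11→Lindqvist+Leclerc, Jun 12→Ueda, Jun 13→Leclerc.
Total: 30 + 31 + 26 + 30 + 32 + 27 + 27 + 30 + 31 + 26 + 29 + 27 + 29 = £375.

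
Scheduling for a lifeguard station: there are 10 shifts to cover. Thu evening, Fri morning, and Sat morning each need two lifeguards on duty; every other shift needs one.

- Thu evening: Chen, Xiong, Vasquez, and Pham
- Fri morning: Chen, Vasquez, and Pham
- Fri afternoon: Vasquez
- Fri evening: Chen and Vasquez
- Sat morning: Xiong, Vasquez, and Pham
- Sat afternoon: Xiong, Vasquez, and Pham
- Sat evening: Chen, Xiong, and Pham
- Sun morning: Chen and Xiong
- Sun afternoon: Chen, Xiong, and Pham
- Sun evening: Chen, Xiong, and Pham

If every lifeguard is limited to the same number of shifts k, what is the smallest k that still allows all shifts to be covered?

4

With 4 lifeguards and 13 worker-slots to fill, someone must work at least ⌈13/4⌉ = 4 shifts, so k ≥ 4.
k = 4 works: Thu evening→Vasquez+Pham, Fri morning→Chen+Vasquez, Fri afternoon→Vasquez, Fri evening→Chen, Sat morning→Xiong+Vasquez, Sat afternoon→Xiong, Sat evening→Chen, Sun morning→Chen, Sun afternoon→Xiong, Sun evening→Xiong.
Loads: Chen 4, Xiong 4, Vasquez 4, Pham 1 — all ≤ 4.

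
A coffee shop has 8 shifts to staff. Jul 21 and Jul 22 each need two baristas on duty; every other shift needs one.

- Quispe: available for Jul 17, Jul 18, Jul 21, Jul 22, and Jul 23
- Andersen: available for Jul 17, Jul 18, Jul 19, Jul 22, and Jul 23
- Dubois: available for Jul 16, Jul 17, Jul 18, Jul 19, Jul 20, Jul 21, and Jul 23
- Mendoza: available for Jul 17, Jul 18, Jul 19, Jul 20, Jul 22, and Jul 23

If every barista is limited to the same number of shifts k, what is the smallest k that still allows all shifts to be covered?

3

With 4 baristas and 10 worker-slots to fill, someone must work at least ⌈10/4⌉ = 3 shifts, so k ≥ 3.
k = 3 works: Jul 16→Dubois, Jul 17→Quispe, Jul 18→Andersen, Jul 19→Andersen, Jul 20→Dubois, Jul 21→Quispe+Dubois, Jul 22→Quispe+Andersen, Jul 23→Mendoza.
Loads: Quispe 3, Andersen 3, Dubois 3, Mendoza 1 — all ≤ 3.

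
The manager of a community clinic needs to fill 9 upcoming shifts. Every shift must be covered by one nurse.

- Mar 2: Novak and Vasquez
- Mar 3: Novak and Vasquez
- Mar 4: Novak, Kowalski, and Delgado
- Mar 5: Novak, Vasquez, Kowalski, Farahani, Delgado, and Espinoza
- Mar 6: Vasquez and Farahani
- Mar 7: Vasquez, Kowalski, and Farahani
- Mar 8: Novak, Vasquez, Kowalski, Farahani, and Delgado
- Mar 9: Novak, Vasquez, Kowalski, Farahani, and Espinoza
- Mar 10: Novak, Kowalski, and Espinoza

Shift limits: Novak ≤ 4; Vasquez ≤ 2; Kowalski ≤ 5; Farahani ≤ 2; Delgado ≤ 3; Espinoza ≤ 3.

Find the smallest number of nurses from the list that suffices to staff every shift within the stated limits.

3

9 slots to fill and no one can take more than 5, so at least ⌈9/5⌉ = 2 nurses are needed.
No set of 2 nurses can cover every shift (each such set leaves at least one shift with no one available or exceeds a cap).
Novak, Vasquez, and Kowalski alone can cover everything: Mar 2→Novak, Mar 3→Novak, Mar 4→Novak, Mar 5→Kowalski, Mar 6→Vasquez, Mar 7→Vasquez, Mar 8→Kowalski, Mar 9→Kowalski, Mar 10→Novak.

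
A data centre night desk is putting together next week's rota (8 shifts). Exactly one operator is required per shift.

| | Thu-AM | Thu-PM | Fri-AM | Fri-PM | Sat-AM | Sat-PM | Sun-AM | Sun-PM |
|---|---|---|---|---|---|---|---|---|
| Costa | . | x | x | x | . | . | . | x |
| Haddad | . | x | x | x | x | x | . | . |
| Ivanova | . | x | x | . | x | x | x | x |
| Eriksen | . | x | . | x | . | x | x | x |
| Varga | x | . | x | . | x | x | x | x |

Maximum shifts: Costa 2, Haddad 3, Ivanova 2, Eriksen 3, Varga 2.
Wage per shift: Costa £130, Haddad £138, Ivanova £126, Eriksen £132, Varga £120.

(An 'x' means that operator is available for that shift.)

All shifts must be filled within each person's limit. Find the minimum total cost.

Thu-AM can only be covered by Varga, so that assignment is forced.
Picking the cheapest available operator for each shift independently would cost £976, but that ignores the shift limits.
An optimal schedule: Thu-AM→Varga, Thu-PM→Ivanova, Fri-AM→Costa, Fri-PM→Costa, Sat-AM→Varga, Sat-PM→Eriksen, Sun-AM→Ivanova, Sun-PM→Eriksen.
Total: 120 + 126 + 130 + 130 + 120 + 132 + 126 + 132 = £1016.

£1016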